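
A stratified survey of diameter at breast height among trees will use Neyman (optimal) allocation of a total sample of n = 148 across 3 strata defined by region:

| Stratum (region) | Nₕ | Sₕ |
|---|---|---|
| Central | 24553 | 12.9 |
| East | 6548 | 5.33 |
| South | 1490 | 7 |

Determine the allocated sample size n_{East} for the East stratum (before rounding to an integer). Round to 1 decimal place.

Neyman allocation: nₕ = n·NₕSₕ / Σⱼ NⱼSⱼ.
Σ NⱼSⱼ = 24553·12.9 + 6548·5.33 + 1490·7 = 362064.54.
n_{East} = 148·6548·5.33 / 362064.54 = 14.3.

14.3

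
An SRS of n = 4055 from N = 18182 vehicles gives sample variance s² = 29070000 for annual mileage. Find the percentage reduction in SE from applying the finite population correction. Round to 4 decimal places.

11.8537

f = n/N = 4055/18182 = 0.22302277.
SE_no-fpc = √(s²/n) = 84.669518; SE_fpc = √((1−f)s²/n) = 74.633057.
Ratio = √(1−f) = 0.88146312. Reduction = 100·(1 − 0.88146312) = 11.8537%.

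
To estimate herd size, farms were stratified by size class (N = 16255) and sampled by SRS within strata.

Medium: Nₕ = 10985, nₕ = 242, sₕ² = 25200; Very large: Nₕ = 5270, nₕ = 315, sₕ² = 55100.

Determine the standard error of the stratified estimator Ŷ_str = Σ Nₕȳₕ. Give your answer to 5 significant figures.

129830

Var(Ŷ_str) = Σₕ Nₕ²(1 − fₕ)sₕ²/nₕ.
Medium: 10985²·(1 − 242/10985)·25200/242 = 1.2288838 × 10^10.
Very large: 5270²·(1 − 315/5270)·55100/315 = 4.5676763 × 10^9.
Sum = 1.6856514 × 10^10.
SE = √(1.6856514 × 10^10) = 129830.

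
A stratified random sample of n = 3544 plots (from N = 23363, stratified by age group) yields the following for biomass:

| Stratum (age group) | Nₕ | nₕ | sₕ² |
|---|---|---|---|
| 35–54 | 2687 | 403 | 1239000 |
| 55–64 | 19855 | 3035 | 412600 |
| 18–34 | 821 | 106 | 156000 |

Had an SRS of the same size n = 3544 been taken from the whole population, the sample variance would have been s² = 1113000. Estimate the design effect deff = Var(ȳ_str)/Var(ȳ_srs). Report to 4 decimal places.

Var(ȳ_str) = Σ Wₕ²(1−fₕ)sₕ²/nₕ with Wₕ = Nₕ/23363:
  35–54: (2687/23363)²·(1−403/2687)·1239000/403 = 34.567885
  55–64: (19855/23363)²·(1−3035/19855)·412600/3035 = 83.178138
  18–34: (821/23363)²·(1−106/821)·156000/106 = 1.5827441
  → Var(ȳ_str) = 119.32877.
Var(ȳ_srs) = (1 − 3544/23363)·1113000/3544 = 266.41249.
deff = 119.32877 / 266.41249 = 0.4479.

0.4479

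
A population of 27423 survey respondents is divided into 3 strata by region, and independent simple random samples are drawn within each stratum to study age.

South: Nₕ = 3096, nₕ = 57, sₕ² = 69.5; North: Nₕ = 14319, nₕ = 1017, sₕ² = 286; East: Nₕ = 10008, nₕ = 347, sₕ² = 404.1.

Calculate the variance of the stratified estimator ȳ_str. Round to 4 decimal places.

Var(ȳ_str) = Σₕ Wₕ²(1 − fₕ)sₕ²/nₕ with Wₕ = Nₕ/N, N = 27423.
South: Wₕ = 0.11289793; term = 0.11289793²·(1 − 0.01841085)·69.5/57 = 0.015254981.
North: Wₕ = 0.52215294; term = 0.52215294²·(1 − 0.07102451)·286/1017 = 0.071227022.
East: Wₕ = 0.36494913; term = 0.36494913²·(1 − 0.03467226)·404.1/347 = 0.14972655.
Sum = 0.23620855.

0.2362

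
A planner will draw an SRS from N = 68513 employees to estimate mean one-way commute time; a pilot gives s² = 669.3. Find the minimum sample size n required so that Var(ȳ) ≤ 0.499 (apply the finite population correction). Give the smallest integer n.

1316

Without fpc, n₀ = s²/D = 669.3/0.499 = 1341.2826.
With fpc, (1 − n/N)·s²/n ≤ D requires n ≥ n₀/(1 + n₀/N) = 1341.2826/(1 + 1341.2826/68513) = 1315.5284.
Rounding up, n = 1316.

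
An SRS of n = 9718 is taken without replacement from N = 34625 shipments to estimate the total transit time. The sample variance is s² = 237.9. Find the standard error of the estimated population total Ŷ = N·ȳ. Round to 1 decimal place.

4594.8

Var(Ŷ) = N²·Var(ȳ) = N²·(1 − n/N)·s²/n.
f = 9718/34625 = 0.28066426; Var(ȳ) = 0.71933574·237.9/9718 = 0.017609588.
Var(Ŷ) = 34625² · 0.017609588 = 2.111197 × 10^7.
SE(Ŷ) = √(2.111197 × 10^7) = 4594.8.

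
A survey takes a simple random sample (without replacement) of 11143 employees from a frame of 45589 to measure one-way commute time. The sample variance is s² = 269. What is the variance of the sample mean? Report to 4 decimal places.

0.0182

Under SRS without replacement, Var(ȳ) = (1 − f)·s²/n with f = n/N = 11143/45589 = 0.24442300.
Var(ȳ) = (1 − 0.24442300)·269/11143 = 0.75557700·0.024140716 = 0.01824017.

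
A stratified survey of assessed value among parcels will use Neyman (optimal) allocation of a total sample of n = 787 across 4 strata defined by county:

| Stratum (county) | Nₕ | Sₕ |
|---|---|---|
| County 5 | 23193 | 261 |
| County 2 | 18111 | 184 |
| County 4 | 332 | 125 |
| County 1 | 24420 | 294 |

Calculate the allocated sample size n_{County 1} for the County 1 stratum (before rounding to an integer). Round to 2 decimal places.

Neyman allocation: nₕ = n·NₕSₕ / Σⱼ NⱼSⱼ.
Σ NⱼSⱼ = 23193·261 + 18111·184 + 332·125 + 24420·294 = 1.6606777 × 10^7.
n_{County 1} = 787·24420·294 / (1.6606777 × 10^7) = 340.24.

340.24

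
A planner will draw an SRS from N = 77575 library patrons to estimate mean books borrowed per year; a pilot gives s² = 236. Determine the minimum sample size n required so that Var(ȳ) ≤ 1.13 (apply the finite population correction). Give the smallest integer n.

Without fpc, n₀ = s²/D = 236/1.13 = 208.8496.
With fpc, (1 − n/N)·s²/n ≤ D requires n ≥ n₀/(1 + n₀/N) = 208.8496/(1 + 208.8496/77575) = 208.2888.
Rounding up, n = 209.

209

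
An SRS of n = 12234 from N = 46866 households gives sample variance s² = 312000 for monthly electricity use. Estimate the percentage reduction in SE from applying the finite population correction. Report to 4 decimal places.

14.0373

f = n/N = 12234/46866 = 0.26104212.
SE_no-fpc = √(s²/n) = 5.0500195; SE_fpc = √((1−f)s²/n) = 4.3411311.
Ratio = √(1−f) = 0.85962659. Reduction = 100·(1 − 0.85962659) = 14.0373%.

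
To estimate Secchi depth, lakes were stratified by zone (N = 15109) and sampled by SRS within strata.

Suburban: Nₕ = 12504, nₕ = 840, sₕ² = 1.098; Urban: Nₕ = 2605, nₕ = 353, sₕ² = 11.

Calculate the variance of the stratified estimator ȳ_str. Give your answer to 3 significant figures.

Var(ȳ_str) = Σₕ Wₕ²(1 − fₕ)sₕ²/nₕ with Wₕ = Nₕ/N, N = 15109.
Suburban: Wₕ = 0.82758621; term = 0.82758621²·(1 − 0.06717850)·1.098/840 = 8.3511847 × 10^-4.
Urban: Wₕ = 0.17241379; term = 0.17241379²·(1 − 0.13550864)·11/353 = 8.0079739 × 10^-4.
Sum = 0.0016359159.

0.00164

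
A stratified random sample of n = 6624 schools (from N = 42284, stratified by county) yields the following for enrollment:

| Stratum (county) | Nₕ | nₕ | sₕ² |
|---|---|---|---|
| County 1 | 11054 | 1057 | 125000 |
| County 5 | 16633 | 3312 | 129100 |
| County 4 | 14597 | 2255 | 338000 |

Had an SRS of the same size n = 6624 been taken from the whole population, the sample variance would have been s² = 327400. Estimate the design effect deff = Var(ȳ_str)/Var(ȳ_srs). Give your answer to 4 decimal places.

0.6536

Var(ȳ_str) = Σ Wₕ²(1−fₕ)sₕ²/nₕ with Wₕ = Nₕ/42284:
  County 1: (11054/42284)²·(1−1057/11054)·125000/1057 = 7.3092371
  County 5: (16633/42284)²·(1−3312/16633)·129100/3312 = 4.8304902
  County 4: (14597/42284)²·(1−2255/14597)·338000/2255 = 15.103137
  → Var(ȳ_str) = 27.242864.
Var(ȳ_srs) = (1 − 6624/42284)·327400/6624 = 41.683447.
deff = 27.242864 / 41.683447 = 0.6536.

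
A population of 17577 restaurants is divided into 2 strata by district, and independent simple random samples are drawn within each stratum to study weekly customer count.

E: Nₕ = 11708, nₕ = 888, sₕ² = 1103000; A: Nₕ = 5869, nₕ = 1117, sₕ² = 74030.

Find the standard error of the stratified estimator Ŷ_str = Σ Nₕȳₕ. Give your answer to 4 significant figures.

Var(Ŷ_str) = Σₕ Nₕ²(1 − fₕ)sₕ²/nₕ.
E: 11708²·(1 − 888/11708)·1103000/888 = 1.5735209 × 10^11.
A: 5869²·(1 − 1117/5869)·74030/1117 = 1.8483964 × 10^9.
Sum = 1.5920049 × 10^11.
SE = √(1.5920049 × 10^11) = 399000.

399000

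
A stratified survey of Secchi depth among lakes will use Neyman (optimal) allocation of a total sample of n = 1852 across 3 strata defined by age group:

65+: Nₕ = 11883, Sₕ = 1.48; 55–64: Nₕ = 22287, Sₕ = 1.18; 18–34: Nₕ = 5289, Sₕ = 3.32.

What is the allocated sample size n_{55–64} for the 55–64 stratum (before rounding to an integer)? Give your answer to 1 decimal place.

792.7

Neyman allocation: nₕ = n·NₕSₕ / Σⱼ NⱼSⱼ.
Σ NⱼSⱼ = 11883·1.48 + 22287·1.18 + 5289·3.32 = 61444.98.
n_{55–64} = 1852·22287·1.18 / 61444.98 = 792.7.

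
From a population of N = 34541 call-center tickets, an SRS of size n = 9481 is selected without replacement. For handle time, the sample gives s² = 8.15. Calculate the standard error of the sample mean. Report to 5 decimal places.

Under SRS without replacement, Var(ȳ) = (1 − f)·s²/n with f = n/N = 9481/34541 = 0.27448539.
Var(ȳ) = (1 − 0.27448539)·8.15/9481 = 0.72551461·8.5961396 × 10^-4 = 6.2366249 × 10^-4.
SE(ȳ) = √(6.2366249 × 10^-4) = 0.02497.

0.02497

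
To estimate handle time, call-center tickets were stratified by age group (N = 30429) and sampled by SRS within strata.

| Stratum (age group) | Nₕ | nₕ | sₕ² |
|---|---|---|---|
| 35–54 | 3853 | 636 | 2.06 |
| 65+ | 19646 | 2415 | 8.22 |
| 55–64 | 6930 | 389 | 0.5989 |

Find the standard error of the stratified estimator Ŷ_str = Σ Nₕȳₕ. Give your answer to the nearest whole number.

Var(Ŷ_str) = Σₕ Nₕ²(1 − fₕ)sₕ²/nₕ.
35–54: 3853²·(1 − 636/3853)·2.06/636 = 40147.654.
65+: 19646²·(1 − 2415/19646)·8.22/2415 = 1.1522303 × 10^6.
55–64: 6930²·(1 − 389/6930)·0.5989/389 = 69788.216.
Sum = 1.2621662 × 10^6.
SE = √(1.2621662 × 10^6) = 1123.

1123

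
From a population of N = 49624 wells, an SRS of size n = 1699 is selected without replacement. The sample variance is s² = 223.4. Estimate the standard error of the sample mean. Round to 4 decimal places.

0.3564

Under SRS without replacement, Var(ȳ) = (1 − f)·s²/n with f = n/N = 1699/49624 = 0.03423747.
Var(ȳ) = (1 − 0.03423747)·223.4/1699 = 0.96576253·0.13148911 = 0.12698726.
SE(ȳ) = √(0.12698726) = 0.3564.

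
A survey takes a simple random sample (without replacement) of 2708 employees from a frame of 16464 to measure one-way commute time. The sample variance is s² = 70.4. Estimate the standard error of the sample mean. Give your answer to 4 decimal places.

Under SRS without replacement, Var(ȳ) = (1 − f)·s²/n with f = n/N = 2708/16464 = 0.16448008.
Var(ȳ) = (1 − 0.16448008)·70.4/2708 = 0.83551992·0.025997046 = 0.02172105.
SE(ȳ) = √(0.02172105) = 0.1474.

0.1474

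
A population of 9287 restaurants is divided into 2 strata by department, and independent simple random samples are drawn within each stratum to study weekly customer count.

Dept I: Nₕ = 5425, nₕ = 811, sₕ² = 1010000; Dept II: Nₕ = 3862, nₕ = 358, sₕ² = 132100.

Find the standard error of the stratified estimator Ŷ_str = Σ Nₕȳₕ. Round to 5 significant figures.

Var(Ŷ_str) = Σₕ Nₕ²(1 − fₕ)sₕ²/nₕ.
Dept I: 5425²·(1 − 811/5425)·1010000/811 = 3.1172946 × 10^10.
Dept II: 3862²·(1 − 358/3862)·132100/358 = 4.9933977 × 10^9.
Sum = 3.6166344 × 10^10.
SE = √(3.6166344 × 10^10) = 190170.

190170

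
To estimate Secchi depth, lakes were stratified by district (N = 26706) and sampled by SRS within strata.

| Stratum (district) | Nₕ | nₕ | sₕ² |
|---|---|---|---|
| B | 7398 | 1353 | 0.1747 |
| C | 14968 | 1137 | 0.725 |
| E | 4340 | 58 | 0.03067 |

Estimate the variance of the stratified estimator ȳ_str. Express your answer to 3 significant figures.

2.07 × 10^-4

Var(ȳ_str) = Σₕ Wₕ²(1 − fₕ)sₕ²/nₕ with Wₕ = Nₕ/N, N = 26706.
B: Wₕ = 0.27701640; term = 0.27701640²·(1 − 0.18288727)·0.1747/1353 = 8.0963272 × 10^-6.
C: Wₕ = 0.56047330; term = 0.56047330²·(1 − 0.07596205)·0.725/1137 = 1.8508755 × 10^-4.
E: Wₕ = 0.16251030; term = 0.16251030²·(1 − 0.01336406)·0.03067/58 = 1.3778581 × 10^-5.
Sum = 2.0696246 × 10^-4.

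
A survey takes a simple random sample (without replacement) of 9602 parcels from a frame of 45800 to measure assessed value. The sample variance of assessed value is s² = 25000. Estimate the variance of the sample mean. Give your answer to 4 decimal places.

Under SRS without replacement, Var(ȳ) = (1 − f)·s²/n with f = n/N = 9602/45800 = 0.20965066.
Var(ȳ) = (1 − 0.20965066)·25000/9602 = 0.79034934·2.6036242 = 2.0577727.

2.0578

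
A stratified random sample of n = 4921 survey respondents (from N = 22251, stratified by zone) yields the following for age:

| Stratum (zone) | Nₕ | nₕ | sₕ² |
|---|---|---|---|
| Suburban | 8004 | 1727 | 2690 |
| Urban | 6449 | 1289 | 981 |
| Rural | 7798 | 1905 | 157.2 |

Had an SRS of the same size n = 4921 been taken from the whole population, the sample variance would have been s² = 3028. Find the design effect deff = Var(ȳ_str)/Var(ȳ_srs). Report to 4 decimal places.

0.4525

Var(ȳ_str) = Σ Wₕ²(1−fₕ)sₕ²/nₕ with Wₕ = Nₕ/22251:
  Suburban: (8004/22251)²·(1−1727/8004)·2690/1727 = 0.15805931
  Urban: (6449/22251)²·(1−1289/6449)·981/1289 = 0.051151586
  Rural: (7798/22251)²·(1−1905/7798)·157.2/1905 = 0.0076591075
  → Var(ȳ_str) = 0.21687.
Var(ȳ_srs) = (1 − 4921/22251)·3028/4921 = 0.47923832.
deff = 0.21687 / 0.47923832 = 0.4525.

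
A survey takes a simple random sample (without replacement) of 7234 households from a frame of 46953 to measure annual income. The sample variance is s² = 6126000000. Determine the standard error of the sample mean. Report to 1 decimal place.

Under SRS without replacement, Var(ȳ) = (1 − f)·s²/n with f = n/N = 7234/46953 = 0.15406896.
Var(ȳ) = (1 − 0.15406896)·6126000000/7234 = 0.84593104·846834.39 = 716363.5.
SE(ȳ) = √(716363.5) = 846.4.

846.4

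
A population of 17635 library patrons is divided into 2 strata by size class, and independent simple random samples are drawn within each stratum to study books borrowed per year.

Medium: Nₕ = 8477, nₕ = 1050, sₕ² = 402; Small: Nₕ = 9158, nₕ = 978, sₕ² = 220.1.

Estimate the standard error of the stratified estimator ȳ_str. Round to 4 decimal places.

0.3629

Var(ȳ_str) = Σₕ Wₕ²(1 − fₕ)sₕ²/nₕ with Wₕ = Nₕ/N, N = 17635.
Medium: Wₕ = 0.48069181; term = 0.48069181²·(1 − 0.12386457)·402/1050 = 0.07750709.
Small: Wₕ = 0.51930819; term = 0.51930819²·(1 − 0.10679188)·220.1/978 = 0.054210599.
Sum = 0.13171769.
SE = √(0.13171769) = 0.3629.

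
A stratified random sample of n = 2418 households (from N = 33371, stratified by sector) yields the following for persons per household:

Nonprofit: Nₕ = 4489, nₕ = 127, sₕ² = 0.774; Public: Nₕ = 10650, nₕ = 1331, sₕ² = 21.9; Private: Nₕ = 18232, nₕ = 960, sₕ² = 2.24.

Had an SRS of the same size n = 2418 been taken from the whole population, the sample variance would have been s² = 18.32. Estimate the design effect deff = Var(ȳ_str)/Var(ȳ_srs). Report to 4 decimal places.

0.3178

Var(ȳ_str) = Σ Wₕ²(1−fₕ)sₕ²/nₕ with Wₕ = Nₕ/33371:
  Nonprofit: (4489/33371)²·(1−127/4489)·0.774/127 = 1.0716034 × 10^-4
  Public: (10650/33371)²·(1−1331/10650)·21.9/1331 = 0.00146638
  Private: (18232/33371)²·(1−960/18232)·2.24/960 = 6.5980452 × 10^-4
  → Var(ȳ_str) = 0.0022333449.
Var(ȳ_srs) = (1 − 2418/33371)·18.32/2418 = 0.0070275299.
deff = 0.0022333449 / 0.0070275299 = 0.3178.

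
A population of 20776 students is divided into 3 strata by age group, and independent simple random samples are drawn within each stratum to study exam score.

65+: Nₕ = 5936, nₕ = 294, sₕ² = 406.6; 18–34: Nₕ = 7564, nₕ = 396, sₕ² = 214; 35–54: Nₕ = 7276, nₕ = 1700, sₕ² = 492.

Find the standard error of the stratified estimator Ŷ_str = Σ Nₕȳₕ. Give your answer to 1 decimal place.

Var(Ŷ_str) = Σₕ Nₕ²(1 − fₕ)sₕ²/nₕ.
65+: 5936²·(1 − 294/5936)·406.6/294 = 4.6317703 × 10^7.
18–34: 7564²·(1 − 396/7564)·214/396 = 2.9300033 × 10^7.
35–54: 7276²·(1 − 1700/7276)·492/1700 = 1.1741718 × 10^7.
Sum = 8.7359454 × 10^7.
SE = √(8.7359454 × 10^7) = 9346.6.

9346.6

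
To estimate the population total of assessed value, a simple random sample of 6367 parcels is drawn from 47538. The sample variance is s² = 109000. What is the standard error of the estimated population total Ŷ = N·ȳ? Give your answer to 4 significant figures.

Var(Ŷ) = N²·Var(ȳ) = N²·(1 − n/N)·s²/n.
f = 6367/47538 = 0.13393496; Var(ȳ) = 0.86606504·109000/6367 = 14.82662.
Var(Ŷ) = 47538² · 14.82662 = 3.3506107 × 10^10.
SE(Ŷ) = √(3.3506107 × 10^10) = 183000.

183000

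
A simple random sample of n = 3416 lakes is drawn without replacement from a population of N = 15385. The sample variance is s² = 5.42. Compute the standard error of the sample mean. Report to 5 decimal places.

0.03513

Under SRS without replacement, Var(ȳ) = (1 − f)·s²/n with f = n/N = 3416/15385 = 0.22203445.
Var(ȳ) = (1 − 0.22203445)·5.42/3416 = 0.77796555·0.0015866511 = 0.0012343599.
SE(ȳ) = √(0.0012343599) = 0.03513.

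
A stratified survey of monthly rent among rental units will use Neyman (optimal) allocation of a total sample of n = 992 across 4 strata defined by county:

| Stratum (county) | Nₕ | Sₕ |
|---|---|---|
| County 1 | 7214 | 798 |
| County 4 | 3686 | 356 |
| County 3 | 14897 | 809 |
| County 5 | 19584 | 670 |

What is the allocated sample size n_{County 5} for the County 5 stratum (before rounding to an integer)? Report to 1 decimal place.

403.7

Neyman allocation: nₕ = n·NₕSₕ / Σⱼ NⱼSⱼ.
Σ NⱼSⱼ = 7214·798 + 3686·356 + 14897·809 + 19584·670 = 3.2241941 × 10^7.
n_{County 5} = 992·19584·670 / (3.2241941 × 10^7) = 403.7.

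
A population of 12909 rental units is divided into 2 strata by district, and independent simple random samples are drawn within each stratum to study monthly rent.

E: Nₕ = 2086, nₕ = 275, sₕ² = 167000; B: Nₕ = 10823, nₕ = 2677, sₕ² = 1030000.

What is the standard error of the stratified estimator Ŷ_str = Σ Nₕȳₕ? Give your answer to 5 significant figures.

Var(Ŷ_str) = Σₕ Nₕ²(1 − fₕ)sₕ²/nₕ.
E: 2086²·(1 − 275/2086)·167000/275 = 2.2941221 × 10^9.
B: 10823²·(1 − 2677/10823)·1030000/2677 = 3.3921958 × 10^10.
Sum = 3.621608 × 10^10.
SE = √(3.621608 × 10^10) = 190310.

190310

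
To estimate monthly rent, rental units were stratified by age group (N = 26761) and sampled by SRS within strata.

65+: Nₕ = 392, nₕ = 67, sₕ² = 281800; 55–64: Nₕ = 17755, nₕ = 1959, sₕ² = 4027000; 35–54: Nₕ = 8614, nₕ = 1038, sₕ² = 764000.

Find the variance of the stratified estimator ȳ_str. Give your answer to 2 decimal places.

872.85

Var(ȳ_str) = Σₕ Wₕ²(1 − fₕ)sₕ²/nₕ with Wₕ = Nₕ/N, N = 26761.
65+: Wₕ = 0.01464818; term = 0.01464818²·(1 − 0.17091837)·281800/67 = 0.7482228.
55–64: Wₕ = 0.66346549; term = 0.66346549²·(1 − 0.11033512)·4027000/1959 = 805.02676.
35–54: Wₕ = 0.32188633; term = 0.32188633²·(1 − 0.12050151)·764000/1038 = 67.071213.
Sum = 872.8462.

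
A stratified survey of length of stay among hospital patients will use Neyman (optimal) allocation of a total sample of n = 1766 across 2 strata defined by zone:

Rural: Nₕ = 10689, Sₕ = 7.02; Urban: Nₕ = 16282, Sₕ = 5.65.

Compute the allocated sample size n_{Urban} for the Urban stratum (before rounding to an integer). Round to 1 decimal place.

Neyman allocation: nₕ = n·NₕSₕ / Σⱼ NⱼSⱼ.
Σ NⱼSⱼ = 10689·7.02 + 16282·5.65 = 167030.08.
n_{Urban} = 1766·16282·5.65 / 167030.08 = 972.6.

972.6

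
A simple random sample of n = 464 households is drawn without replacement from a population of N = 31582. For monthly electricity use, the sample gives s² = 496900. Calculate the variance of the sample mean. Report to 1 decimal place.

1055.2

Under SRS without replacement, Var(ȳ) = (1 − f)·s²/n with f = n/N = 464/31582 = 0.01469191.
Var(ȳ) = (1 − 0.01469191)·496900/464 = 0.98530809·1070.9052 = 1055.1715.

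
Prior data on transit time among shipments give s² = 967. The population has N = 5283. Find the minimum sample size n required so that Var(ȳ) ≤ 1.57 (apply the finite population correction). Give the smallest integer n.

Without fpc, n₀ = s²/D = 967/1.57 = 615.9236.
With fpc, (1 − n/N)·s²/n ≤ D requires n ≥ n₀/(1 + n₀/N) = 615.9236/(1 + 615.9236/5283) = 551.6132.
Rounding up, n = 552.

552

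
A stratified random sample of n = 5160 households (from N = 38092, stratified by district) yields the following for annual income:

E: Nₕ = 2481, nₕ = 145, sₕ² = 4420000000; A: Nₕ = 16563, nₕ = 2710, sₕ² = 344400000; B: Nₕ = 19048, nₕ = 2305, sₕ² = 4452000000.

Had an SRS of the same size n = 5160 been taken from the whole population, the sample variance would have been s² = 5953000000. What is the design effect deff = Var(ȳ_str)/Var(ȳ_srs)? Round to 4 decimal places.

0.5678

Var(ȳ_str) = Σ Wₕ²(1−fₕ)sₕ²/nₕ with Wₕ = Nₕ/38092:
  E: (2481/38092)²·(1−145/2481)·4420000000/145 = 121754.86
  A: (16563/38092)²·(1−2710/16563)·344400000/2710 = 20095.978
  B: (19048/38092)²·(1−2305/19048)·4452000000/2305 = 424521.15
  → Var(ȳ_str) = 566371.99.
Var(ȳ_srs) = (1 − 5160/38092)·5953000000/5160 = 997402.64.
deff = 566371.99 / 997402.64 = 0.5678.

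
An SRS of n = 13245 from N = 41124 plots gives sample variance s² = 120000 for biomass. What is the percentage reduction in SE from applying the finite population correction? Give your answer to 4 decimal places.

f = n/N = 13245/41124 = 0.32207470.
SE_no-fpc = √(s²/n) = 3.0099872; SE_fpc = √((1−f)s²/n) = 2.4783096.
Ratio = √(1−f) = 0.82336219. Reduction = 100·(1 − 0.82336219) = 17.6638%.

17.6638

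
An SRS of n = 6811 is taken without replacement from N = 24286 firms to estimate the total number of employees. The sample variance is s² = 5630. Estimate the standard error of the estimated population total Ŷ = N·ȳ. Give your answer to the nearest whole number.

Var(Ŷ) = N²·Var(ȳ) = N²·(1 − n/N)·s²/n.
f = 6811/24286 = 0.28044964; Var(ȳ) = 0.71955036·5630/6811 = 0.59478322.
Var(Ŷ) = 24286² · 0.59478322 = 3.5080897 × 10^8.
SE(Ŷ) = √(3.5080897 × 10^8) = 18730.

18730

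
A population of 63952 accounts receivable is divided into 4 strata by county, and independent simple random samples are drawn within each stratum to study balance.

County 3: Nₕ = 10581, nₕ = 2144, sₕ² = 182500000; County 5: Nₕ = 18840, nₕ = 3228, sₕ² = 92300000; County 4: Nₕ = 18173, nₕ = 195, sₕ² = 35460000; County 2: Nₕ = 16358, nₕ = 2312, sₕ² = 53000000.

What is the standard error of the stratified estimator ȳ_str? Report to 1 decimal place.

Var(ȳ_str) = Σₕ Wₕ²(1 − fₕ)sₕ²/nₕ with Wₕ = Nₕ/N, N = 63952.
County 3: Wₕ = 0.16545221; term = 0.16545221²·(1 − 0.20262735)·182500000/2144 = 1857.9952.
County 5: Wₕ = 0.29459595; term = 0.29459595²·(1 − 0.17133758)·92300000/3228 = 2056.361.
County 4: Wₕ = 0.28416625; term = 0.28416625²·(1 − 0.01073020)·35460000/195 = 14526.596.
County 2: Wₕ = 0.25578559; term = 0.25578559²·(1 − 0.14133757)·53000000/2312 = 1287.8422.
Sum = 19728.794.
SE = √(19728.794) = 140.5.

140.5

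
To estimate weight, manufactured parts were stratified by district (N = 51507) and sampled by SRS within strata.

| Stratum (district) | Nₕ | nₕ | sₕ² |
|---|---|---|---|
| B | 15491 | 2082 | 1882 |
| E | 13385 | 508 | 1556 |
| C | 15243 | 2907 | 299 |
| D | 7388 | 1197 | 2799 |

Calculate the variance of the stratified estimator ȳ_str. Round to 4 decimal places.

Var(ȳ_str) = Σₕ Wₕ²(1 − fₕ)sₕ²/nₕ with Wₕ = Nₕ/N, N = 51507.
B: Wₕ = 0.30075524; term = 0.30075524²·(1 − 0.13440062)·1882/2082 = 0.070775383.
E: Wₕ = 0.25986759; term = 0.25986759²·(1 − 0.03795293)·1556/508 = 0.19899696.
C: Wₕ = 0.29594036; term = 0.29594036²·(1 − 0.19071049)·299/2907 = 0.0072901834.
D: Wₕ = 0.14343681; term = 0.14343681²·(1 − 0.16201949)·2799/1197 = 0.040314746.
Sum = 0.31737727.

0.3174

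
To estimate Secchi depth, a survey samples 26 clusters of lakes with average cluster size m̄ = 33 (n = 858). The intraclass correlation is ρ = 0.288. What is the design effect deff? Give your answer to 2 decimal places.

deff = 1 + (33 − 1)·0.288 = 1 + 9.216 = 10.216.

10.22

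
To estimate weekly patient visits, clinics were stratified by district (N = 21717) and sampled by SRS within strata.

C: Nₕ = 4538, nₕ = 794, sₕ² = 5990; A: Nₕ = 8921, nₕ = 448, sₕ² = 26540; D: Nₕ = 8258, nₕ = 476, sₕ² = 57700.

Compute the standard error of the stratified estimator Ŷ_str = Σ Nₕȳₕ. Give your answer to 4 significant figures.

Var(Ŷ_str) = Σₕ Nₕ²(1 − fₕ)sₕ²/nₕ.
C: 4538²·(1 − 794/4538)·5990/794 = 1.2817598 × 10^8.
A: 8921²·(1 − 448/8921)·26540/448 = 4.4778924 × 10^9.
D: 8258²·(1 − 476/8258)·57700/476 = 7.7899553 × 10^9.
Sum = 1.2396024 × 10^10.
SE = √(1.2396024 × 10^10) = 111300.

111300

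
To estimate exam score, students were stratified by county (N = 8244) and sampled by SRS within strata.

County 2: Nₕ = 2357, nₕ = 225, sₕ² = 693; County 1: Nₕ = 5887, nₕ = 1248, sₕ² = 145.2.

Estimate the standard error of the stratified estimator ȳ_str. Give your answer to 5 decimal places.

0.52391

Var(ȳ_str) = Σₕ Wₕ²(1 − fₕ)sₕ²/nₕ with Wₕ = Nₕ/N, N = 8244.
County 2: Wₕ = 0.28590490; term = 0.28590490²·(1 − 0.09546033)·693/225 = 0.22773067.
County 1: Wₕ = 0.71409510; term = 0.71409510²·(1 − 0.21199253)·145.2/1248 = 0.046751384.
Sum = 0.27448205.
SE = √(0.27448205) = 0.52391.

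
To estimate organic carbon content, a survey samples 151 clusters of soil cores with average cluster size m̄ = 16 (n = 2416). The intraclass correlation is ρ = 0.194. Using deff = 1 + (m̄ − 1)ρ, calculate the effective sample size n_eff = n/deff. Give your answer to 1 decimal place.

617.9

deff = 1 + (16 − 1)·0.194 = 1 + 2.91 = 3.91.
n_eff = 2416 / 3.91 = 617.9.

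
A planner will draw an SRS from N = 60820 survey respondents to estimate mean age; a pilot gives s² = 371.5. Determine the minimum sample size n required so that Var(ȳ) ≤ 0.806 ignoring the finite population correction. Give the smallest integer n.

461

Without fpc, n₀ = s²/D = 371.5/0.806 = 460.9181.
Rounding up, n = 461.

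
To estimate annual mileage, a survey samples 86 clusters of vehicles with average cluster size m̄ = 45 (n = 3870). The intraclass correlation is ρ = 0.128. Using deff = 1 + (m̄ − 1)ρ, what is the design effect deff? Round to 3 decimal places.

6.632

deff = 1 + (45 − 1)·0.128 = 1 + 5.632 = 6.632.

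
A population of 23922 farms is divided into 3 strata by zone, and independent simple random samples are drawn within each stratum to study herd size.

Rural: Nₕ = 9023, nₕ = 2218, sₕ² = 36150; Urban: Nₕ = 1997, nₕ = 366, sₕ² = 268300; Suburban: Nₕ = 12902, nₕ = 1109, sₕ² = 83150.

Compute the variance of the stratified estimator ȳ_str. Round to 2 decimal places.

25.86

Var(ȳ_str) = Σₕ Wₕ²(1 − fₕ)sₕ²/nₕ with Wₕ = Nₕ/N, N = 23922.
Rural: Wₕ = 0.37718418; term = 0.37718418²·(1 − 0.24581625)·36150/2218 = 1.7487627.
Urban: Wₕ = 0.08347964; term = 0.08347964²·(1 − 0.18327491)·268300/366 = 4.1723107.
Suburban: Wₕ = 0.53933618; term = 0.53933618²·(1 − 0.08595567)·83150/1109 = 19.935038.
Sum = 25.856111.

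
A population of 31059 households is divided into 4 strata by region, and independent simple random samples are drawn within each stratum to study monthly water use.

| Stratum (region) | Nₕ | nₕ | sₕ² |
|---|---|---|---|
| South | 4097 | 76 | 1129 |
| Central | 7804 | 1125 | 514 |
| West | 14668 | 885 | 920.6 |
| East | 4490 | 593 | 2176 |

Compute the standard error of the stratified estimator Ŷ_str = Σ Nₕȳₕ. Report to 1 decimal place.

Var(Ŷ_str) = Σₕ Nₕ²(1 − fₕ)sₕ²/nₕ.
South: 4097²·(1 − 76/4097)·1129/76 = 2.4472615 × 10^8.
Central: 7804²·(1 − 1125/7804)·514/1125 = 2.3814381 × 10^7.
West: 14668²·(1 − 885/14668)·920.6/885 = 2.1030149 × 10^8.
East: 4490²·(1 − 593/4490)·2176/593 = 6.4206788 × 10^7.
Sum = 5.4304881 × 10^8.
SE = √(5.4304881 × 10^8) = 23303.4.

23303.4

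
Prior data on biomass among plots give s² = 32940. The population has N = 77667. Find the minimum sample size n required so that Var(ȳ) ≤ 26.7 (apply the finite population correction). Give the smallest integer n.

1215

Without fpc, n₀ = s²/D = 32940/26.7 = 1233.7079.
With fpc, (1 − n/N)·s²/n ≤ D requires n ≥ n₀/(1 + n₀/N) = 1233.7079/(1 + 1233.7079/77667) = 1214.4174.
Rounding up, n = 1215.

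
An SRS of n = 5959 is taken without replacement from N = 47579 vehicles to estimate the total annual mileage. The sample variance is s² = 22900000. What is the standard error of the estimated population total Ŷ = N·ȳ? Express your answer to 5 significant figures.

Var(Ŷ) = N²·Var(ȳ) = N²·(1 − n/N)·s²/n.
f = 5959/47579 = 0.12524433; Var(ȳ) = 0.87475567·22900000/5959 = 3361.6219.
Var(Ŷ) = 47579² · 3361.6219 = 7.6099094 × 10^12.
SE(Ŷ) = √(7.6099094 × 10^12) = 2.7586 × 10^6.

2.7586 × 10^6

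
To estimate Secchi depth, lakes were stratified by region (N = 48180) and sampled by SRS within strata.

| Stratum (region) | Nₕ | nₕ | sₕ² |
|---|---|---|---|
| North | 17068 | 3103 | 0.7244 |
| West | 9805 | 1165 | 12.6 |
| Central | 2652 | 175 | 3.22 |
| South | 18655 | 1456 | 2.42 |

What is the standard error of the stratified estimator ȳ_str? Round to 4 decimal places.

Var(ȳ_str) = Σₕ Wₕ²(1 − fₕ)sₕ²/nₕ with Wₕ = Nₕ/N, N = 48180.
North: Wₕ = 0.35425488; term = 0.35425488²·(1 − 0.18180220)·0.7244/3103 = 2.3971027 × 10^-5.
West: Wₕ = 0.20350768; term = 0.20350768²·(1 − 0.11881693)·12.6/1165 = 3.9470476 × 10^-4.
Central: Wₕ = 0.05504359; term = 0.05504359²·(1 − 0.06598793)·3.22/175 = 5.2069542 × 10^-5.
South: Wₕ = 0.38719386; term = 0.38719386²·(1 − 0.07804878)·2.42/1456 = 2.297306 × 10^-4.
Sum = 7.0047593 × 10^-4.
SE = √(7.0047593 × 10^-4) = 0.0265.

0.0265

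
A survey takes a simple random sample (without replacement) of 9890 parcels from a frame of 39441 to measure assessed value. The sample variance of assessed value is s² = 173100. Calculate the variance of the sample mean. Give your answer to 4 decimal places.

13.1137

Under SRS without replacement, Var(ȳ) = (1 − f)·s²/n with f = n/N = 9890/39441 = 0.25075429.
Var(ȳ) = (1 − 0.25075429)·173100/9890 = 0.74924571·17.502528 = 13.113694.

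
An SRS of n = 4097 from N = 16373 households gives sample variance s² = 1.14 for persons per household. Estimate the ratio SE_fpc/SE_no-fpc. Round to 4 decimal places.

0.8659

f = n/N = 4097/16373 = 0.25022904.
SE_no-fpc = √(s²/n) = 0.016680899; SE_fpc = √((1−f)s²/n) = 0.014443876.
Ratio = √(1−f) = 0.86589316.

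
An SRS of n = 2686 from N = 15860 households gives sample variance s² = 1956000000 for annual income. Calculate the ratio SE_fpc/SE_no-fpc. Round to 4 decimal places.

f = n/N = 2686/15860 = 0.16935687.
SE_no-fpc = √(s²/n) = 853.35831; SE_fpc = √((1−f)s²/n) = 777.74756.
Ratio = √(1−f) = 0.91139625.

0.9114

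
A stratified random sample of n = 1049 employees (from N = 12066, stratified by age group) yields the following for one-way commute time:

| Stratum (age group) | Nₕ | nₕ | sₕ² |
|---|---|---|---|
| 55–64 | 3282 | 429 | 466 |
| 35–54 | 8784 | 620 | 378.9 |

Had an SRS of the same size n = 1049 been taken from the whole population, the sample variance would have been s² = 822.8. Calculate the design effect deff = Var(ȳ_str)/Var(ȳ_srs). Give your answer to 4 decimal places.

0.5179

Var(ȳ_str) = Σ Wₕ²(1−fₕ)sₕ²/nₕ with Wₕ = Nₕ/12066:
  55–64: (3282/12066)²·(1−429/3282)·466/429 = 0.069862212
  35–54: (8784/12066)²·(1−620/8784)·378.9/620 = 0.30102433
  → Var(ȳ_str) = 0.37088654.
Var(ȳ_srs) = (1 − 1049/12066)·822.8/1049 = 0.71617445.
deff = 0.37088654 / 0.71617445 = 0.5179.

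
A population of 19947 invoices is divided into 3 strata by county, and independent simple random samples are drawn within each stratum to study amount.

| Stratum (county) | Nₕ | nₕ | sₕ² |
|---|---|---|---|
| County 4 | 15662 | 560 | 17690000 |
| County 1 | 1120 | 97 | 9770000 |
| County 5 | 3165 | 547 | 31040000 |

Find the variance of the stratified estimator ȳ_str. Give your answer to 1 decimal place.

Var(ȳ_str) = Σₕ Wₕ²(1 − fₕ)sₕ²/nₕ with Wₕ = Nₕ/N, N = 19947.
County 4: Wₕ = 0.78518073; term = 0.78518073²·(1 − 0.03575533)·17690000/560 = 18778.734.
County 1: Wₕ = 0.05614879; term = 0.05614879²·(1 − 0.08660714)·9770000/97 = 290.04228.
County 5: Wₕ = 0.15867048; term = 0.15867048²·(1 − 0.17282780)·31040000/547 = 1181.7417.
Sum = 20250.518.

20250.5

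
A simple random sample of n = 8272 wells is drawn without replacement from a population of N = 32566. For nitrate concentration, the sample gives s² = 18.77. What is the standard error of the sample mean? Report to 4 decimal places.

Under SRS without replacement, Var(ȳ) = (1 − f)·s²/n with f = n/N = 8272/32566 = 0.25400725.
Var(ȳ) = (1 − 0.25400725)·18.77/8272 = 0.74599275·0.0022691006 = 0.0016927326.
SE(ȳ) = √(0.0016927326) = 0.0411.

0.0411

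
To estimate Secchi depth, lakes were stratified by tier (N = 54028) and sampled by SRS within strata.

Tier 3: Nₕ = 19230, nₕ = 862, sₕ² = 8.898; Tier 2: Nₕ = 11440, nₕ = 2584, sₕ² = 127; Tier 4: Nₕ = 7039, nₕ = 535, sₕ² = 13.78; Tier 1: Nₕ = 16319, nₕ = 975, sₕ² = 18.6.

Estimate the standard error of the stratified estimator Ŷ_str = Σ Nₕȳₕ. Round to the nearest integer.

3819

Var(Ŷ_str) = Σₕ Nₕ²(1 − fₕ)sₕ²/nₕ.
Tier 3: 19230²·(1 − 862/19230)·8.898/862 = 3.6460808 × 10^6.
Tier 2: 11440²·(1 − 2584/11440)·127/2584 = 4.9793751 × 10^6.
Tier 4: 7039²·(1 − 535/7039)·13.78/535 = 1.1791985 × 10^6.
Tier 1: 16319²·(1 − 975/16319)·18.6/975 = 4.7768374 × 10^6.
Sum = 1.4581492 × 10^7.
SE = √(1.4581492 × 10^7) = 3819.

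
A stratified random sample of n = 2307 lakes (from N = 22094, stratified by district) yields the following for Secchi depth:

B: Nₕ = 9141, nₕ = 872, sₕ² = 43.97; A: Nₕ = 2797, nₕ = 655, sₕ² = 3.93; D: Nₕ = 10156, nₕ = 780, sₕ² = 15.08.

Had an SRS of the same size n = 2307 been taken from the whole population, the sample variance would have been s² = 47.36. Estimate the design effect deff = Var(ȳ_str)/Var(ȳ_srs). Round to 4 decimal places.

Var(ȳ_str) = Σ Wₕ²(1−fₕ)sₕ²/nₕ with Wₕ = Nₕ/22094:
  B: (9141/22094)²·(1−872/9141)·43.97/872 = 0.0078079672
  A: (2797/22094)²·(1−655/2797)·3.93/655 = 7.3640119 × 10^-5
  D: (10156/22094)²·(1−780/10156)·15.08/780 = 0.003771363
  → Var(ȳ_str) = 0.01165297.
Var(ȳ_srs) = (1 − 2307/22094)·47.36/2307 = 0.018385257.
deff = 0.01165297 / 0.018385257 = 0.6338.

0.6338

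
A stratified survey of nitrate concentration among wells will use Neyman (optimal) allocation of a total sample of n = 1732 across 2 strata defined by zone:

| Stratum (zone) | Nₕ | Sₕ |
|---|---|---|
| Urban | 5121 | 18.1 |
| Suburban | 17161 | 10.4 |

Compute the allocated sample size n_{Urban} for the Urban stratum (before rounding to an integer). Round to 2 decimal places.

Neyman allocation: nₕ = n·NₕSₕ / Σⱼ NⱼSⱼ.
Σ NⱼSⱼ = 5121·18.1 + 17161·10.4 = 271164.5.
n_{Urban} = 1732·5121·18.1 / 271164.5 = 592.04.

592.04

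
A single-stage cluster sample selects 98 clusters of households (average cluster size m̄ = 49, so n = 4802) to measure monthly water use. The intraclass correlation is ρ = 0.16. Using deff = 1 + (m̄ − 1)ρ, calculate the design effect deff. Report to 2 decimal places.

deff = 1 + (49 − 1)·0.16 = 1 + 7.68 = 8.68.

8.68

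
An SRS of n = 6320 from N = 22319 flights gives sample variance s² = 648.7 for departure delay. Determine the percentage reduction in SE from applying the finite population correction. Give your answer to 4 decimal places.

f = n/N = 6320/22319 = 0.28316681.
SE_no-fpc = √(s²/n) = 0.32037853; SE_fpc = √((1−f)s²/n) = 0.2712517.
Ratio = √(1−f) = 0.84666002. Reduction = 100·(1 − 0.84666002) = 15.3340%.

15.3340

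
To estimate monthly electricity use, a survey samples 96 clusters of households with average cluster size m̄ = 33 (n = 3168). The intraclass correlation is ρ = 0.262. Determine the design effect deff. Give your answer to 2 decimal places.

9.38

deff = 1 + (33 − 1)·0.262 = 1 + 8.384 = 9.384.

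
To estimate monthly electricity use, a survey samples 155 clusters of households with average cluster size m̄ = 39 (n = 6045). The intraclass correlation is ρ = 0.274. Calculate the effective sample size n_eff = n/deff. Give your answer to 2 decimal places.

529.71

deff = 1 + (39 − 1)·0.274 = 1 + 10.412 = 11.412.
n_eff = 6045 / 11.412 = 529.71.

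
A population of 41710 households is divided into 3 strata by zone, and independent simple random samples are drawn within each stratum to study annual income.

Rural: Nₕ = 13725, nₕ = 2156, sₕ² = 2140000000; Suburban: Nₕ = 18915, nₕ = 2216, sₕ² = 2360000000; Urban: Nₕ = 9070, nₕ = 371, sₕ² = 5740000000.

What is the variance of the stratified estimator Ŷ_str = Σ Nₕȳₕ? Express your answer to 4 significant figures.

1.715 × 10^15

Var(Ŷ_str) = Σₕ Nₕ²(1 − fₕ)sₕ²/nₕ.
Rural: 13725²·(1 − 2156/13725)·2140000000/2156 = 1.5760616 × 10^14.
Suburban: 18915²·(1 − 2216/18915)·2360000000/2216 = 3.3638689 × 10^14.
Urban: 9070²·(1 − 371/9070)·5740000000/371 = 1.2207159 × 10^15.
Sum = 1.714709 × 10^15.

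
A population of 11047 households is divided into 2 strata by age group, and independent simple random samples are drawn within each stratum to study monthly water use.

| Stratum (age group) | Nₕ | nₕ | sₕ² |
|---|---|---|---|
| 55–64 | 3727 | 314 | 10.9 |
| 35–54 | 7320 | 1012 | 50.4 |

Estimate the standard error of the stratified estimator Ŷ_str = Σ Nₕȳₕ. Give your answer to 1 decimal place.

Var(Ŷ_str) = Σₕ Nₕ²(1 − fₕ)sₕ²/nₕ.
55–64: 3727²·(1 − 314/3727)·10.9/314 = 441562.85.
35–54: 7320²·(1 − 1012/7320)·50.4/1012 = 2.2996026 × 10^6.
Sum = 2.7411655 × 10^6.
SE = √(2.7411655 × 10^6) = 1655.6.

1655.6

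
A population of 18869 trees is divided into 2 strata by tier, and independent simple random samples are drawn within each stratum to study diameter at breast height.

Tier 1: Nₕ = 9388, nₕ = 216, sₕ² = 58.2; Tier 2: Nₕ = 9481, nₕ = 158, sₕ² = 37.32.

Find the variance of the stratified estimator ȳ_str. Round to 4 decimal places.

Var(ȳ_str) = Σₕ Wₕ²(1 − fₕ)sₕ²/nₕ with Wₕ = Nₕ/N, N = 18869.
Tier 1: Wₕ = 0.49753564; term = 0.49753564²·(1 − 0.02300810)·58.2/216 = 0.065164129.
Tier 2: Wₕ = 0.50246436; term = 0.50246436²·(1 − 0.01666491)·37.32/158 = 0.058640358.
Sum = 0.12380449.

0.1238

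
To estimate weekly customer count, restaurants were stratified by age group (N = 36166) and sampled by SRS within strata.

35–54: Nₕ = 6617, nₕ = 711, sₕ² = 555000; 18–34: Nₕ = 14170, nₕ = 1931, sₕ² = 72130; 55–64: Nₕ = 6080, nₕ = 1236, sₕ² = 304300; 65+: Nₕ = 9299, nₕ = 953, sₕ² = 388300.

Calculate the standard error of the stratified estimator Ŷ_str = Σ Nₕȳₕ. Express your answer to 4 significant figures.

275400

Var(Ŷ_str) = Σₕ Nₕ²(1 − fₕ)sₕ²/nₕ.
35–54: 6617²·(1 − 711/6617)·555000/711 = 3.0505487 × 10^10.
18–34: 14170²·(1 − 1931/14170)·72130/1931 = 6.4781268 × 10^9.
55–64: 6080²·(1 − 1236/6080)·304300/1236 = 7.250888 × 10^9.
65+: 9299²·(1 − 953/9299)·388300/953 = 3.1621984 × 10^10.
Sum = 7.5856486 × 10^10.
SE = √(7.5856486 × 10^10) = 275400.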